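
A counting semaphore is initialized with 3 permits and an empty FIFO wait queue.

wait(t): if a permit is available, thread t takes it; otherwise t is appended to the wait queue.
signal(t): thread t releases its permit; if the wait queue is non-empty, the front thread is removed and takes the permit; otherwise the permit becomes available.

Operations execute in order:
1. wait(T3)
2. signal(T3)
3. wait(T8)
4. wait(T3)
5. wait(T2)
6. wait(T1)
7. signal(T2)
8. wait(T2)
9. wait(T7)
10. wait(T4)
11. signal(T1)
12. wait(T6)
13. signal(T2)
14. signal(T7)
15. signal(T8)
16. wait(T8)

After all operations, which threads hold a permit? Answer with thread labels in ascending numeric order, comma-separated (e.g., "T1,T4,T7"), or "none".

Step 1: wait(T3) -> count=2 queue=[] holders={T3}
Step 2: signal(T3) -> count=3 queue=[] holders={none}
Step 3: wait(T8) -> count=2 queue=[] holders={T8}
Step 4: wait(T3) -> count=1 queue=[] holders={T3,T8}
Step 5: wait(T2) -> count=0 queue=[] holders={T2,T3,T8}
Step 6: wait(T1) -> count=0 queue=[T1] holders={T2,T3,T8}
Step 7: signal(T2) -> count=0 queue=[] holders={T1,T3,T8}
Step 8: wait(T2) -> count=0 queue=[T2] holders={T1,T3,T8}
Step 9: wait(T7) -> count=0 queue=[T2,T7] holders={T1,T3,T8}
Step 10: wait(T4) -> count=0 queue=[T2,T7,T4] holders={T1,T3,T8}
Step 11: signal(T1) -> count=0 queue=[T7,T4] holders={T2,T3,T8}
Step 12: wait(T6) -> count=0 queue=[T7,T4,T6] holders={T2,T3,T8}
Step 13: signal(T2) -> count=0 queue=[T4,T6] holders={T3,T7,T8}
Step 14: signal(T7) -> count=0 queue=[T6] holders={T3,T4,T8}
Step 15: signal(T8) -> count=0 queue=[] holders={T3,T4,T6}
Step 16: wait(T8) -> count=0 queue=[T8] holders={T3,T4,T6}
Final holders: T3,T4,T6

Answer: T3,T4,T6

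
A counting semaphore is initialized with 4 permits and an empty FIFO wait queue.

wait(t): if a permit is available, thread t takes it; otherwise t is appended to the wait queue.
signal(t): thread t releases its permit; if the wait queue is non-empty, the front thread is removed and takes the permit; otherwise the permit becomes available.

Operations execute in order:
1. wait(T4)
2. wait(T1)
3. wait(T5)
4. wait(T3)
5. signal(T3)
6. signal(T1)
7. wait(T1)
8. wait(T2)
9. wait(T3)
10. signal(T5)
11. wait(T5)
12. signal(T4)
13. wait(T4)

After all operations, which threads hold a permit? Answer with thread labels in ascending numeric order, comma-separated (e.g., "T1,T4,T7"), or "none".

Step 1: wait(T4) -> count=3 queue=[] holders={T4}
Step 2: wait(T1) -> count=2 queue=[] holders={T1,T4}
Step 3: wait(T5) -> count=1 queue=[] holders={T1,T4,T5}
Step 4: wait(T3) -> count=0 queue=[] holders={T1,T3,T4,T5}
Step 5: signal(T3) -> count=1 queue=[] holders={T1,T4,T5}
Step 6: signal(T1) -> count=2 queue=[] holders={T4,T5}
Step 7: wait(T1) -> count=1 queue=[] holders={T1,T4,T5}
Step 8: wait(T2) -> count=0 queue=[] holders={T1,T2,T4,T5}
Step 9: wait(T3) -> count=0 queue=[T3] holders={T1,T2,T4,T5}
Step 10: signal(T5) -> count=0 queue=[] holders={T1,T2,T3,T4}
Step 11: wait(T5) -> count=0 queue=[T5] holders={T1,T2,T3,T4}
Step 12: signal(T4) -> count=0 queue=[] holders={T1,T2,T3,T5}
Step 13: wait(T4) -> count=0 queue=[T4] holders={T1,T2,T3,T5}
Final holders: T1,T2,T3,T5

Answer: T1,T2,T3,T5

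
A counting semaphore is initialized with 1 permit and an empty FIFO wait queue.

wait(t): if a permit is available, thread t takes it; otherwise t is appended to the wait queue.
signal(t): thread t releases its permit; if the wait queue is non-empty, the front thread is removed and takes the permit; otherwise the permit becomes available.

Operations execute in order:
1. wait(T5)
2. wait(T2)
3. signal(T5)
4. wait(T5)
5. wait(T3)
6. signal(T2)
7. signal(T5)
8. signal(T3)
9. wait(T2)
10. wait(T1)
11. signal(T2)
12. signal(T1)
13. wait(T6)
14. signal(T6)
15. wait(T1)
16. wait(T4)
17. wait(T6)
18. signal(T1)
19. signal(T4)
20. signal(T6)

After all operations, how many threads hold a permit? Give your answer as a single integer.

Answer: 0

Derivation:
Step 1: wait(T5) -> count=0 queue=[] holders={T5}
Step 2: wait(T2) -> count=0 queue=[T2] holders={T5}
Step 3: signal(T5) -> count=0 queue=[] holders={T2}
Step 4: wait(T5) -> count=0 queue=[T5] holders={T2}
Step 5: wait(T3) -> count=0 queue=[T5,T3] holders={T2}
Step 6: signal(T2) -> count=0 queue=[T3] holders={T5}
Step 7: signal(T5) -> count=0 queue=[] holders={T3}
Step 8: signal(T3) -> count=1 queue=[] holders={none}
Step 9: wait(T2) -> count=0 queue=[] holders={T2}
Step 10: wait(T1) -> count=0 queue=[T1] holders={T2}
Step 11: signal(T2) -> count=0 queue=[] holders={T1}
Step 12: signal(T1) -> count=1 queue=[] holders={none}
Step 13: wait(T6) -> count=0 queue=[] holders={T6}
Step 14: signal(T6) -> count=1 queue=[] holders={none}
Step 15: wait(T1) -> count=0 queue=[] holders={T1}
Step 16: wait(T4) -> count=0 queue=[T4] holders={T1}
Step 17: wait(T6) -> count=0 queue=[T4,T6] holders={T1}
Step 18: signal(T1) -> count=0 queue=[T6] holders={T4}
Step 19: signal(T4) -> count=0 queue=[] holders={T6}
Step 20: signal(T6) -> count=1 queue=[] holders={none}
Final holders: {none} -> 0 thread(s)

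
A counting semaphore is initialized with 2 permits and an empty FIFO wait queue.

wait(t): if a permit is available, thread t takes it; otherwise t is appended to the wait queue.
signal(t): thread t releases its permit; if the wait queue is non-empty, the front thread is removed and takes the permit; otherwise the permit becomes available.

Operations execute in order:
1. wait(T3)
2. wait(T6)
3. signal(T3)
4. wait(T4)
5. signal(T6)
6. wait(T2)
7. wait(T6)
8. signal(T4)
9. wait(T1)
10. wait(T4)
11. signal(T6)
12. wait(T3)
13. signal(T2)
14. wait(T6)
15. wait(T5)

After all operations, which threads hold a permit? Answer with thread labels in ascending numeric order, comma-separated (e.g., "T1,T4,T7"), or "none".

Answer: T1,T4

Derivation:
Step 1: wait(T3) -> count=1 queue=[] holders={T3}
Step 2: wait(T6) -> count=0 queue=[] holders={T3,T6}
Step 3: signal(T3) -> count=1 queue=[] holders={T6}
Step 4: wait(T4) -> count=0 queue=[] holders={T4,T6}
Step 5: signal(T6) -> count=1 queue=[] holders={T4}
Step 6: wait(T2) -> count=0 queue=[] holders={T2,T4}
Step 7: wait(T6) -> count=0 queue=[T6] holders={T2,T4}
Step 8: signal(T4) -> count=0 queue=[] holders={T2,T6}
Step 9: wait(T1) -> count=0 queue=[T1] holders={T2,T6}
Step 10: wait(T4) -> count=0 queue=[T1,T4] holders={T2,T6}
Step 11: signal(T6) -> count=0 queue=[T4] holders={T1,T2}
Step 12: wait(T3) -> count=0 queue=[T4,T3] holders={T1,T2}
Step 13: signal(T2) -> count=0 queue=[T3] holders={T1,T4}
Step 14: wait(T6) -> count=0 queue=[T3,T6] holders={T1,T4}
Step 15: wait(T5) -> count=0 queue=[T3,T6,T5] holders={T1,T4}
Final holders: T1,T4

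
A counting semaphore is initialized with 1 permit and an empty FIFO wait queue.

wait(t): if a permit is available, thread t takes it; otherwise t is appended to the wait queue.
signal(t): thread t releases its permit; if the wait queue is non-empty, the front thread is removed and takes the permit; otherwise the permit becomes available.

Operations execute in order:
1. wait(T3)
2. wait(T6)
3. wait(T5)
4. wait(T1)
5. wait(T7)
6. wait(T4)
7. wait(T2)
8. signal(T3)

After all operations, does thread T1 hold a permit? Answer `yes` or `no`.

Answer: no

Derivation:
Step 1: wait(T3) -> count=0 queue=[] holders={T3}
Step 2: wait(T6) -> count=0 queue=[T6] holders={T3}
Step 3: wait(T5) -> count=0 queue=[T6,T5] holders={T3}
Step 4: wait(T1) -> count=0 queue=[T6,T5,T1] holders={T3}
Step 5: wait(T7) -> count=0 queue=[T6,T5,T1,T7] holders={T3}
Step 6: wait(T4) -> count=0 queue=[T6,T5,T1,T7,T4] holders={T3}
Step 7: wait(T2) -> count=0 queue=[T6,T5,T1,T7,T4,T2] holders={T3}
Step 8: signal(T3) -> count=0 queue=[T5,T1,T7,T4,T2] holders={T6}
Final holders: {T6} -> T1 not in holders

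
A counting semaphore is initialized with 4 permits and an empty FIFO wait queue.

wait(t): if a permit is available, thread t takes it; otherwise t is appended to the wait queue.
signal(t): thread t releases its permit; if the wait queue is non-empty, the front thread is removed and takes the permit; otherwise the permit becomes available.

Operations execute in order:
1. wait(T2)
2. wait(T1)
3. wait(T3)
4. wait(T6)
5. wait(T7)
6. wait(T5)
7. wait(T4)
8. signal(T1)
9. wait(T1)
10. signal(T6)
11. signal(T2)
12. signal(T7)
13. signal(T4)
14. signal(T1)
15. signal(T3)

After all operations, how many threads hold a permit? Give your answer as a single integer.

Answer: 1

Derivation:
Step 1: wait(T2) -> count=3 queue=[] holders={T2}
Step 2: wait(T1) -> count=2 queue=[] holders={T1,T2}
Step 3: wait(T3) -> count=1 queue=[] holders={T1,T2,T3}
Step 4: wait(T6) -> count=0 queue=[] holders={T1,T2,T3,T6}
Step 5: wait(T7) -> count=0 queue=[T7] holders={T1,T2,T3,T6}
Step 6: wait(T5) -> count=0 queue=[T7,T5] holders={T1,T2,T3,T6}
Step 7: wait(T4) -> count=0 queue=[T7,T5,T4] holders={T1,T2,T3,T6}
Step 8: signal(T1) -> count=0 queue=[T5,T4] holders={T2,T3,T6,T7}
Step 9: wait(T1) -> count=0 queue=[T5,T4,T1] holders={T2,T3,T6,T7}
Step 10: signal(T6) -> count=0 queue=[T4,T1] holders={T2,T3,T5,T7}
Step 11: signal(T2) -> count=0 queue=[T1] holders={T3,T4,T5,T7}
Step 12: signal(T7) -> count=0 queue=[] holders={T1,T3,T4,T5}
Step 13: signal(T4) -> count=1 queue=[] holders={T1,T3,T5}
Step 14: signal(T1) -> count=2 queue=[] holders={T3,T5}
Step 15: signal(T3) -> count=3 queue=[] holders={T5}
Final holders: {T5} -> 1 thread(s)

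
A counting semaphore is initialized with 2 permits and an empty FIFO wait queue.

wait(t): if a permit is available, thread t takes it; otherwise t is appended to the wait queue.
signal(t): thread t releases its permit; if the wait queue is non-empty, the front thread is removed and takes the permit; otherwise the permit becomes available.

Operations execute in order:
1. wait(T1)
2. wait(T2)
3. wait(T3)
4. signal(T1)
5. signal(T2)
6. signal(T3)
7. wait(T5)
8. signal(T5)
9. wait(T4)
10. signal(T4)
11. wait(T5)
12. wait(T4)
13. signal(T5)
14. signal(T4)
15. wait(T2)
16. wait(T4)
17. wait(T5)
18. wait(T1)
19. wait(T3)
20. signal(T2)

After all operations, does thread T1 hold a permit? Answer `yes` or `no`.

Step 1: wait(T1) -> count=1 queue=[] holders={T1}
Step 2: wait(T2) -> count=0 queue=[] holders={T1,T2}
Step 3: wait(T3) -> count=0 queue=[T3] holders={T1,T2}
Step 4: signal(T1) -> count=0 queue=[] holders={T2,T3}
Step 5: signal(T2) -> count=1 queue=[] holders={T3}
Step 6: signal(T3) -> count=2 queue=[] holders={none}
Step 7: wait(T5) -> count=1 queue=[] holders={T5}
Step 8: signal(T5) -> count=2 queue=[] holders={none}
Step 9: wait(T4) -> count=1 queue=[] holders={T4}
Step 10: signal(T4) -> count=2 queue=[] holders={none}
Step 11: wait(T5) -> count=1 queue=[] holders={T5}
Step 12: wait(T4) -> count=0 queue=[] holders={T4,T5}
Step 13: signal(T5) -> count=1 queue=[] holders={T4}
Step 14: signal(T4) -> count=2 queue=[] holders={none}
Step 15: wait(T2) -> count=1 queue=[] holders={T2}
Step 16: wait(T4) -> count=0 queue=[] holders={T2,T4}
Step 17: wait(T5) -> count=0 queue=[T5] holders={T2,T4}
Step 18: wait(T1) -> count=0 queue=[T5,T1] holders={T2,T4}
Step 19: wait(T3) -> count=0 queue=[T5,T1,T3] holders={T2,T4}
Step 20: signal(T2) -> count=0 queue=[T1,T3] holders={T4,T5}
Final holders: {T4,T5} -> T1 not in holders

Answer: no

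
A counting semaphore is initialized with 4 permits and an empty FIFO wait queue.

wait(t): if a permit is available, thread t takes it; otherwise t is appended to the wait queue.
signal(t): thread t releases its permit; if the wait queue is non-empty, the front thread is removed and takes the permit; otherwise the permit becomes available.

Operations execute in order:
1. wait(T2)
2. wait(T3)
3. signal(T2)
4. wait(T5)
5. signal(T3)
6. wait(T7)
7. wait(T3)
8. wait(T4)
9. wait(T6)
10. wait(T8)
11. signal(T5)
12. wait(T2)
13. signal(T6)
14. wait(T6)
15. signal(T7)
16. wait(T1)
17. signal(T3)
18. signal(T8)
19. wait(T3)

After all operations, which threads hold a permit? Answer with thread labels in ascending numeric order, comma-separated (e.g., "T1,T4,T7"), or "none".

Answer: T1,T2,T4,T6

Derivation:
Step 1: wait(T2) -> count=3 queue=[] holders={T2}
Step 2: wait(T3) -> count=2 queue=[] holders={T2,T3}
Step 3: signal(T2) -> count=3 queue=[] holders={T3}
Step 4: wait(T5) -> count=2 queue=[] holders={T3,T5}
Step 5: signal(T3) -> count=3 queue=[] holders={T5}
Step 6: wait(T7) -> count=2 queue=[] holders={T5,T7}
Step 7: wait(T3) -> count=1 queue=[] holders={T3,T5,T7}
Step 8: wait(T4) -> count=0 queue=[] holders={T3,T4,T5,T7}
Step 9: wait(T6) -> count=0 queue=[T6] holders={T3,T4,T5,T7}
Step 10: wait(T8) -> count=0 queue=[T6,T8] holders={T3,T4,T5,T7}
Step 11: signal(T5) -> count=0 queue=[T8] holders={T3,T4,T6,T7}
Step 12: wait(T2) -> count=0 queue=[T8,T2] holders={T3,T4,T6,T7}
Step 13: signal(T6) -> count=0 queue=[T2] holders={T3,T4,T7,T8}
Step 14: wait(T6) -> count=0 queue=[T2,T6] holders={T3,T4,T7,T8}
Step 15: signal(T7) -> count=0 queue=[T6] holders={T2,T3,T4,T8}
Step 16: wait(T1) -> count=0 queue=[T6,T1] holders={T2,T3,T4,T8}
Step 17: signal(T3) -> count=0 queue=[T1] holders={T2,T4,T6,T8}
Step 18: signal(T8) -> count=0 queue=[] holders={T1,T2,T4,T6}
Step 19: wait(T3) -> count=0 queue=[T3] holders={T1,T2,T4,T6}
Final holders: T1,T2,T4,T6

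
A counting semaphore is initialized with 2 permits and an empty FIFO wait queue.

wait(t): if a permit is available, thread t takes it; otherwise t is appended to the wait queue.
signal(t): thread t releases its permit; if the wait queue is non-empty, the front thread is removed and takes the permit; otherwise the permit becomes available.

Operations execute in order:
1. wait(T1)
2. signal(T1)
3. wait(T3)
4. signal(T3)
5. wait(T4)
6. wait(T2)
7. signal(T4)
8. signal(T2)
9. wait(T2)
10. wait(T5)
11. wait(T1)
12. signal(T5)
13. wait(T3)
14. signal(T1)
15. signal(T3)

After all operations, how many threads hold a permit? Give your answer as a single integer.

Step 1: wait(T1) -> count=1 queue=[] holders={T1}
Step 2: signal(T1) -> count=2 queue=[] holders={none}
Step 3: wait(T3) -> count=1 queue=[] holders={T3}
Step 4: signal(T3) -> count=2 queue=[] holders={none}
Step 5: wait(T4) -> count=1 queue=[] holders={T4}
Step 6: wait(T2) -> count=0 queue=[] holders={T2,T4}
Step 7: signal(T4) -> count=1 queue=[] holders={T2}
Step 8: signal(T2) -> count=2 queue=[] holders={none}
Step 9: wait(T2) -> count=1 queue=[] holders={T2}
Step 10: wait(T5) -> count=0 queue=[] holders={T2,T5}
Step 11: wait(T1) -> count=0 queue=[T1] holders={T2,T5}
Step 12: signal(T5) -> count=0 queue=[] holders={T1,T2}
Step 13: wait(T3) -> count=0 queue=[T3] holders={T1,T2}
Step 14: signal(T1) -> count=0 queue=[] holders={T2,T3}
Step 15: signal(T3) -> count=1 queue=[] holders={T2}
Final holders: {T2} -> 1 thread(s)

Answer: 1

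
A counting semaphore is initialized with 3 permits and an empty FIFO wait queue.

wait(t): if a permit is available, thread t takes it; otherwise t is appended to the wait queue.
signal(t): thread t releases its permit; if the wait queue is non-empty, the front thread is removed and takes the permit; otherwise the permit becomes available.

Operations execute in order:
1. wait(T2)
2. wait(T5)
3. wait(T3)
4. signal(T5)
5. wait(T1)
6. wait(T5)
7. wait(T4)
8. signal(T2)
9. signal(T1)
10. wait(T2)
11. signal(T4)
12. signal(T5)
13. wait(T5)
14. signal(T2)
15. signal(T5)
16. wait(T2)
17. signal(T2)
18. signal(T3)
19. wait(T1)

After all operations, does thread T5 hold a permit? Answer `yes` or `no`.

Step 1: wait(T2) -> count=2 queue=[] holders={T2}
Step 2: wait(T5) -> count=1 queue=[] holders={T2,T5}
Step 3: wait(T3) -> count=0 queue=[] holders={T2,T3,T5}
Step 4: signal(T5) -> count=1 queue=[] holders={T2,T3}
Step 5: wait(T1) -> count=0 queue=[] holders={T1,T2,T3}
Step 6: wait(T5) -> count=0 queue=[T5] holders={T1,T2,T3}
Step 7: wait(T4) -> count=0 queue=[T5,T4] holders={T1,T2,T3}
Step 8: signal(T2) -> count=0 queue=[T4] holders={T1,T3,T5}
Step 9: signal(T1) -> count=0 queue=[] holders={T3,T4,T5}
Step 10: wait(T2) -> count=0 queue=[T2] holders={T3,T4,T5}
Step 11: signal(T4) -> count=0 queue=[] holders={T2,T3,T5}
Step 12: signal(T5) -> count=1 queue=[] holders={T2,T3}
Step 13: wait(T5) -> count=0 queue=[] holders={T2,T3,T5}
Step 14: signal(T2) -> count=1 queue=[] holders={T3,T5}
Step 15: signal(T5) -> count=2 queue=[] holders={T3}
Step 16: wait(T2) -> count=1 queue=[] holders={T2,T3}
Step 17: signal(T2) -> count=2 queue=[] holders={T3}
Step 18: signal(T3) -> count=3 queue=[] holders={none}
Step 19: wait(T1) -> count=2 queue=[] holders={T1}
Final holders: {T1} -> T5 not in holders

Answer: no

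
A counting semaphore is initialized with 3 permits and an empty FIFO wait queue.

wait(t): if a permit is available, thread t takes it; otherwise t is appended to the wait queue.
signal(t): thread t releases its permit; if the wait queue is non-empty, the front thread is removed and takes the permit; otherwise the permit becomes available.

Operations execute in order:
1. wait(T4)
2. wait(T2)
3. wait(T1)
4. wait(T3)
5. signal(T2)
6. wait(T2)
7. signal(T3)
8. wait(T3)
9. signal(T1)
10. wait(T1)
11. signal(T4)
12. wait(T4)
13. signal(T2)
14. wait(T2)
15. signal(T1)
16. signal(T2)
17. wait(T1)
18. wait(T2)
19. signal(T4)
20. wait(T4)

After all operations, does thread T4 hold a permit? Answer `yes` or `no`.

Answer: no

Derivation:
Step 1: wait(T4) -> count=2 queue=[] holders={T4}
Step 2: wait(T2) -> count=1 queue=[] holders={T2,T4}
Step 3: wait(T1) -> count=0 queue=[] holders={T1,T2,T4}
Step 4: wait(T3) -> count=0 queue=[T3] holders={T1,T2,T4}
Step 5: signal(T2) -> count=0 queue=[] holders={T1,T3,T4}
Step 6: wait(T2) -> count=0 queue=[T2] holders={T1,T3,T4}
Step 7: signal(T3) -> count=0 queue=[] holders={T1,T2,T4}
Step 8: wait(T3) -> count=0 queue=[T3] holders={T1,T2,T4}
Step 9: signal(T1) -> count=0 queue=[] holders={T2,T3,T4}
Step 10: wait(T1) -> count=0 queue=[T1] holders={T2,T3,T4}
Step 11: signal(T4) -> count=0 queue=[] holders={T1,T2,T3}
Step 12: wait(T4) -> count=0 queue=[T4] holders={T1,T2,T3}
Step 13: signal(T2) -> count=0 queue=[] holders={T1,T3,T4}
Step 14: wait(T2) -> count=0 queue=[T2] holders={T1,T3,T4}
Step 15: signal(T1) -> count=0 queue=[] holders={T2,T3,T4}
Step 16: signal(T2) -> count=1 queue=[] holders={T3,T4}
Step 17: wait(T1) -> count=0 queue=[] holders={T1,T3,T4}
Step 18: wait(T2) -> count=0 queue=[T2] holders={T1,T3,T4}
Step 19: signal(T4) -> count=0 queue=[] holders={T1,T2,T3}
Step 20: wait(T4) -> count=0 queue=[T4] holders={T1,T2,T3}
Final holders: {T1,T2,T3} -> T4 not in holders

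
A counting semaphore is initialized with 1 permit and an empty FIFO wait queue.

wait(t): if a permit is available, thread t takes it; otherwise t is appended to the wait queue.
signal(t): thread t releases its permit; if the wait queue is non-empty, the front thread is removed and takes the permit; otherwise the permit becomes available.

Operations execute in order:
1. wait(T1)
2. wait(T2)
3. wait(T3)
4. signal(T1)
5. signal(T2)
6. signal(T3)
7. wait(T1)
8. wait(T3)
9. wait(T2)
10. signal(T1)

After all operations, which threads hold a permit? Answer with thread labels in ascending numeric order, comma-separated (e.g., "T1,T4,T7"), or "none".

Answer: T3

Derivation:
Step 1: wait(T1) -> count=0 queue=[] holders={T1}
Step 2: wait(T2) -> count=0 queue=[T2] holders={T1}
Step 3: wait(T3) -> count=0 queue=[T2,T3] holders={T1}
Step 4: signal(T1) -> count=0 queue=[T3] holders={T2}
Step 5: signal(T2) -> count=0 queue=[] holders={T3}
Step 6: signal(T3) -> count=1 queue=[] holders={none}
Step 7: wait(T1) -> count=0 queue=[] holders={T1}
Step 8: wait(T3) -> count=0 queue=[T3] holders={T1}
Step 9: wait(T2) -> count=0 queue=[T3,T2] holders={T1}
Step 10: signal(T1) -> count=0 queue=[T2] holders={T3}
Final holders: T3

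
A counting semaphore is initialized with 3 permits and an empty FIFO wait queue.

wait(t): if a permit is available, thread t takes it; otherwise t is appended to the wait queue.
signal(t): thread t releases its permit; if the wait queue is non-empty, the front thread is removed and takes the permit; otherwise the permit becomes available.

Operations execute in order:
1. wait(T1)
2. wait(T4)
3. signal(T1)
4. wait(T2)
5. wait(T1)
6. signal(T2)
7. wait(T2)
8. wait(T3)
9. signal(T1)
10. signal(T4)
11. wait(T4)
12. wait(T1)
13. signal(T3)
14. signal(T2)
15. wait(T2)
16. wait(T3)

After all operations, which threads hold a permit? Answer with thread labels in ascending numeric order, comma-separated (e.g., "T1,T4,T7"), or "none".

Answer: T1,T2,T4

Derivation:
Step 1: wait(T1) -> count=2 queue=[] holders={T1}
Step 2: wait(T4) -> count=1 queue=[] holders={T1,T4}
Step 3: signal(T1) -> count=2 queue=[] holders={T4}
Step 4: wait(T2) -> count=1 queue=[] holders={T2,T4}
Step 5: wait(T1) -> count=0 queue=[] holders={T1,T2,T4}
Step 6: signal(T2) -> count=1 queue=[] holders={T1,T4}
Step 7: wait(T2) -> count=0 queue=[] holders={T1,T2,T4}
Step 8: wait(T3) -> count=0 queue=[T3] holders={T1,T2,T4}
Step 9: signal(T1) -> count=0 queue=[] holders={T2,T3,T4}
Step 10: signal(T4) -> count=1 queue=[] holders={T2,T3}
Step 11: wait(T4) -> count=0 queue=[] holders={T2,T3,T4}
Step 12: wait(T1) -> count=0 queue=[T1] holders={T2,T3,T4}
Step 13: signal(T3) -> count=0 queue=[] holders={T1,T2,T4}
Step 14: signal(T2) -> count=1 queue=[] holders={T1,T4}
Step 15: wait(T2) -> count=0 queue=[] holders={T1,T2,T4}
Step 16: wait(T3) -> count=0 queue=[T3] holders={T1,T2,T4}
Final holders: T1,T2,T4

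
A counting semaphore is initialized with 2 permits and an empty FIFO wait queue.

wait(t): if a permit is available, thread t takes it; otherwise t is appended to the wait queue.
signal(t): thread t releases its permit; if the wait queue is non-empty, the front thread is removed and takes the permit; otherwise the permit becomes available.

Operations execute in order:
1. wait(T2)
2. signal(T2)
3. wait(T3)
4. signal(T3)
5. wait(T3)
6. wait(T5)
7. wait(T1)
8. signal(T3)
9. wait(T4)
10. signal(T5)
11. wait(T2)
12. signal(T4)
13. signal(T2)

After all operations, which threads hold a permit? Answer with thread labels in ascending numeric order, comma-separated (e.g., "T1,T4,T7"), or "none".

Answer: T1

Derivation:
Step 1: wait(T2) -> count=1 queue=[] holders={T2}
Step 2: signal(T2) -> count=2 queue=[] holders={none}
Step 3: wait(T3) -> count=1 queue=[] holders={T3}
Step 4: signal(T3) -> count=2 queue=[] holders={none}
Step 5: wait(T3) -> count=1 queue=[] holders={T3}
Step 6: wait(T5) -> count=0 queue=[] holders={T3,T5}
Step 7: wait(T1) -> count=0 queue=[T1] holders={T3,T5}
Step 8: signal(T3) -> count=0 queue=[] holders={T1,T5}
Step 9: wait(T4) -> count=0 queue=[T4] holders={T1,T5}
Step 10: signal(T5) -> count=0 queue=[] holders={T1,T4}
Step 11: wait(T2) -> count=0 queue=[T2] holders={T1,T4}
Step 12: signal(T4) -> count=0 queue=[] holders={T1,T2}
Step 13: signal(T2) -> count=1 queue=[] holders={T1}
Final holders: T1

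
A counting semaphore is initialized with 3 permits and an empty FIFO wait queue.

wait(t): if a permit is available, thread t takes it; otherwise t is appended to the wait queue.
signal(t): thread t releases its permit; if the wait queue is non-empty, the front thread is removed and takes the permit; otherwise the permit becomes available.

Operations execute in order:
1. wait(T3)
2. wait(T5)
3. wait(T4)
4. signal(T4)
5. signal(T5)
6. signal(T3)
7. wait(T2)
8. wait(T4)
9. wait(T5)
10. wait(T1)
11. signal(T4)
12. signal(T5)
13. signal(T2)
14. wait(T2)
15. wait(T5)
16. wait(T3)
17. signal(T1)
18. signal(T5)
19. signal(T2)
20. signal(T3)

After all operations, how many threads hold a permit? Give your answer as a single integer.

Answer: 0

Derivation:
Step 1: wait(T3) -> count=2 queue=[] holders={T3}
Step 2: wait(T5) -> count=1 queue=[] holders={T3,T5}
Step 3: wait(T4) -> count=0 queue=[] holders={T3,T4,T5}
Step 4: signal(T4) -> count=1 queue=[] holders={T3,T5}
Step 5: signal(T5) -> count=2 queue=[] holders={T3}
Step 6: signal(T3) -> count=3 queue=[] holders={none}
Step 7: wait(T2) -> count=2 queue=[] holders={T2}
Step 8: wait(T4) -> count=1 queue=[] holders={T2,T4}
Step 9: wait(T5) -> count=0 queue=[] holders={T2,T4,T5}
Step 10: wait(T1) -> count=0 queue=[T1] holders={T2,T4,T5}
Step 11: signal(T4) -> count=0 queue=[] holders={T1,T2,T5}
Step 12: signal(T5) -> count=1 queue=[] holders={T1,T2}
Step 13: signal(T2) -> count=2 queue=[] holders={T1}
Step 14: wait(T2) -> count=1 queue=[] holders={T1,T2}
Step 15: wait(T5) -> count=0 queue=[] holders={T1,T2,T5}
Step 16: wait(T3) -> count=0 queue=[T3] holders={T1,T2,T5}
Step 17: signal(T1) -> count=0 queue=[] holders={T2,T3,T5}
Step 18: signal(T5) -> count=1 queue=[] holders={T2,T3}
Step 19: signal(T2) -> count=2 queue=[] holders={T3}
Step 20: signal(T3) -> count=3 queue=[] holders={none}
Final holders: {none} -> 0 thread(s)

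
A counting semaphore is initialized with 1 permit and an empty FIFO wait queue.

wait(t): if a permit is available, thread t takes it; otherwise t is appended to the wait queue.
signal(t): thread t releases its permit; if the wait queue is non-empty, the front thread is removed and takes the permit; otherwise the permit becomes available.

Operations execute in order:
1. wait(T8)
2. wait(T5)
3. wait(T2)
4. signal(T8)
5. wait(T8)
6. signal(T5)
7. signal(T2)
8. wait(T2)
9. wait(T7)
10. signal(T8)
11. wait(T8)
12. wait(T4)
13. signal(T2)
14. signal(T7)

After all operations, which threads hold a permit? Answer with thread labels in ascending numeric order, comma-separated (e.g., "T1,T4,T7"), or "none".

Answer: T8

Derivation:
Step 1: wait(T8) -> count=0 queue=[] holders={T8}
Step 2: wait(T5) -> count=0 queue=[T5] holders={T8}
Step 3: wait(T2) -> count=0 queue=[T5,T2] holders={T8}
Step 4: signal(T8) -> count=0 queue=[T2] holders={T5}
Step 5: wait(T8) -> count=0 queue=[T2,T8] holders={T5}
Step 6: signal(T5) -> count=0 queue=[T8] holders={T2}
Step 7: signal(T2) -> count=0 queue=[] holders={T8}
Step 8: wait(T2) -> count=0 queue=[T2] holders={T8}
Step 9: wait(T7) -> count=0 queue=[T2,T7] holders={T8}
Step 10: signal(T8) -> count=0 queue=[T7] holders={T2}
Step 11: wait(T8) -> count=0 queue=[T7,T8] holders={T2}
Step 12: wait(T4) -> count=0 queue=[T7,T8,T4] holders={T2}
Step 13: signal(T2) -> count=0 queue=[T8,T4] holders={T7}
Step 14: signal(T7) -> count=0 queue=[T4] holders={T8}
Final holders: T8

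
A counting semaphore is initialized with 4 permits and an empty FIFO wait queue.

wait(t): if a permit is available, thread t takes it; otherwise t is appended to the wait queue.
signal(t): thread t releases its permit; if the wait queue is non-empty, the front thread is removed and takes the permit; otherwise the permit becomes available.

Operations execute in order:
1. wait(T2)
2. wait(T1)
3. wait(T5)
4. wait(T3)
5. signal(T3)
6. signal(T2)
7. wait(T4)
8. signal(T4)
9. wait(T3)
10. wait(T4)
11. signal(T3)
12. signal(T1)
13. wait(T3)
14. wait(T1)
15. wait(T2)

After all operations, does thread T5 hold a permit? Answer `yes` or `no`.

Step 1: wait(T2) -> count=3 queue=[] holders={T2}
Step 2: wait(T1) -> count=2 queue=[] holders={T1,T2}
Step 3: wait(T5) -> count=1 queue=[] holders={T1,T2,T5}
Step 4: wait(T3) -> count=0 queue=[] holders={T1,T2,T3,T5}
Step 5: signal(T3) -> count=1 queue=[] holders={T1,T2,T5}
Step 6: signal(T2) -> count=2 queue=[] holders={T1,T5}
Step 7: wait(T4) -> count=1 queue=[] holders={T1,T4,T5}
Step 8: signal(T4) -> count=2 queue=[] holders={T1,T5}
Step 9: wait(T3) -> count=1 queue=[] holders={T1,T3,T5}
Step 10: wait(T4) -> count=0 queue=[] holders={T1,T3,T4,T5}
Step 11: signal(T3) -> count=1 queue=[] holders={T1,T4,T5}
Step 12: signal(T1) -> count=2 queue=[] holders={T4,T5}
Step 13: wait(T3) -> count=1 queue=[] holders={T3,T4,T5}
Step 14: wait(T1) -> count=0 queue=[] holders={T1,T3,T4,T5}
Step 15: wait(T2) -> count=0 queue=[T2] holders={T1,T3,T4,T5}
Final holders: {T1,T3,T4,T5} -> T5 in holders

Answer: yes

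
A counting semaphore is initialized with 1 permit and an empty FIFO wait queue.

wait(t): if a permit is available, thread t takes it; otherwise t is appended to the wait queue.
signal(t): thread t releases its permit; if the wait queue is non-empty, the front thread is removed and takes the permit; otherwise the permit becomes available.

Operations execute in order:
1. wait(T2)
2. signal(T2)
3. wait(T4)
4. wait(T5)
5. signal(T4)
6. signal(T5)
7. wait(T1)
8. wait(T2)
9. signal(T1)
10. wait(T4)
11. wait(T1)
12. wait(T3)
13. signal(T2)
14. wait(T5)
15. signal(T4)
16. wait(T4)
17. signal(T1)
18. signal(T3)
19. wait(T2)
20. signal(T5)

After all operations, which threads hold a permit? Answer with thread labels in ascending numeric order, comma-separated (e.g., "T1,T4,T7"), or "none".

Step 1: wait(T2) -> count=0 queue=[] holders={T2}
Step 2: signal(T2) -> count=1 queue=[] holders={none}
Step 3: wait(T4) -> count=0 queue=[] holders={T4}
Step 4: wait(T5) -> count=0 queue=[T5] holders={T4}
Step 5: signal(T4) -> count=0 queue=[] holders={T5}
Step 6: signal(T5) -> count=1 queue=[] holders={none}
Step 7: wait(T1) -> count=0 queue=[] holders={T1}
Step 8: wait(T2) -> count=0 queue=[T2] holders={T1}
Step 9: signal(T1) -> count=0 queue=[] holders={T2}
Step 10: wait(T4) -> count=0 queue=[T4] holders={T2}
Step 11: wait(T1) -> count=0 queue=[T4,T1] holders={T2}
Step 12: wait(T3) -> count=0 queue=[T4,T1,T3] holders={T2}
Step 13: signal(T2) -> count=0 queue=[T1,T3] holders={T4}
Step 14: wait(T5) -> count=0 queue=[T1,T3,T5] holders={T4}
Step 15: signal(T4) -> count=0 queue=[T3,T5] holders={T1}
Step 16: wait(T4) -> count=0 queue=[T3,T5,T4] holders={T1}
Step 17: signal(T1) -> count=0 queue=[T5,T4] holders={T3}
Step 18: signal(T3) -> count=0 queue=[T4] holders={T5}
Step 19: wait(T2) -> count=0 queue=[T4,T2] holders={T5}
Step 20: signal(T5) -> count=0 queue=[T2] holders={T4}
Final holders: T4

Answer: T4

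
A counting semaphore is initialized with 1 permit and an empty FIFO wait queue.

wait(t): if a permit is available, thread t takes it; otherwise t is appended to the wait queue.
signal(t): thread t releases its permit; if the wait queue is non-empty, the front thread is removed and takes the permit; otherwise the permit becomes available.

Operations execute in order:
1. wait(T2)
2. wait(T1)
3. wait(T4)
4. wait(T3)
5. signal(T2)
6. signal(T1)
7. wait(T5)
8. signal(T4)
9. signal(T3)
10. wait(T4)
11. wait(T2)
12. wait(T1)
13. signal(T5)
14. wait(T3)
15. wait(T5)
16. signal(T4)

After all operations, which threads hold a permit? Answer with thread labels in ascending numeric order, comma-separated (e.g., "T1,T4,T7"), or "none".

Answer: T2

Derivation:
Step 1: wait(T2) -> count=0 queue=[] holders={T2}
Step 2: wait(T1) -> count=0 queue=[T1] holders={T2}
Step 3: wait(T4) -> count=0 queue=[T1,T4] holders={T2}
Step 4: wait(T3) -> count=0 queue=[T1,T4,T3] holders={T2}
Step 5: signal(T2) -> count=0 queue=[T4,T3] holders={T1}
Step 6: signal(T1) -> count=0 queue=[T3] holders={T4}
Step 7: wait(T5) -> count=0 queue=[T3,T5] holders={T4}
Step 8: signal(T4) -> count=0 queue=[T5] holders={T3}
Step 9: signal(T3) -> count=0 queue=[] holders={T5}
Step 10: wait(T4) -> count=0 queue=[T4] holders={T5}
Step 11: wait(T2) -> count=0 queue=[T4,T2] holders={T5}
Step 12: wait(T1) -> count=0 queue=[T4,T2,T1] holders={T5}
Step 13: signal(T5) -> count=0 queue=[T2,T1] holders={T4}
Step 14: wait(T3) -> count=0 queue=[T2,T1,T3] holders={T4}
Step 15: wait(T5) -> count=0 queue=[T2,T1,T3,T5] holders={T4}
Step 16: signal(T4) -> count=0 queue=[T1,T3,T5] holders={T2}
Final holders: T2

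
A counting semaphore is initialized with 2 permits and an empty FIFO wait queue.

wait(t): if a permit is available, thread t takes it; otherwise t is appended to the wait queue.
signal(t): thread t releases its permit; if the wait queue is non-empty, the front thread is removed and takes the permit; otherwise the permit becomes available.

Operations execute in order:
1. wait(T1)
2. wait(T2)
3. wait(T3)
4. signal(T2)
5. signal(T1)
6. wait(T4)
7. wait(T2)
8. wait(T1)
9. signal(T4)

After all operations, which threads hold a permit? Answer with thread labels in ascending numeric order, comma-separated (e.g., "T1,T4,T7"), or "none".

Step 1: wait(T1) -> count=1 queue=[] holders={T1}
Step 2: wait(T2) -> count=0 queue=[] holders={T1,T2}
Step 3: wait(T3) -> count=0 queue=[T3] holders={T1,T2}
Step 4: signal(T2) -> count=0 queue=[] holders={T1,T3}
Step 5: signal(T1) -> count=1 queue=[] holders={T3}
Step 6: wait(T4) -> count=0 queue=[] holders={T3,T4}
Step 7: wait(T2) -> count=0 queue=[T2] holders={T3,T4}
Step 8: wait(T1) -> count=0 queue=[T2,T1] holders={T3,T4}
Step 9: signal(T4) -> count=0 queue=[T1] holders={T2,T3}
Final holders: T2,T3

Answer: T2,T3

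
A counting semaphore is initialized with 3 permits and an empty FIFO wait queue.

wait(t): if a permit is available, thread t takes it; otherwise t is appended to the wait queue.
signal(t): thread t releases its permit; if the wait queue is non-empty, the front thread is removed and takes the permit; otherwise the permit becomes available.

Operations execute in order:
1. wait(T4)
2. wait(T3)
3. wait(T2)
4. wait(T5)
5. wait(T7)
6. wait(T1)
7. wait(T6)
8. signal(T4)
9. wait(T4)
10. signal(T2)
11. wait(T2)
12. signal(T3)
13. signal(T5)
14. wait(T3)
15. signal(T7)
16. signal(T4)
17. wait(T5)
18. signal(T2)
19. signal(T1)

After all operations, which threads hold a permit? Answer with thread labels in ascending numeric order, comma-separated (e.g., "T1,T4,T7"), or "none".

Answer: T3,T5,T6

Derivation:
Step 1: wait(T4) -> count=2 queue=[] holders={T4}
Step 2: wait(T3) -> count=1 queue=[] holders={T3,T4}
Step 3: wait(T2) -> count=0 queue=[] holders={T2,T3,T4}
Step 4: wait(T5) -> count=0 queue=[T5] holders={T2,T3,T4}
Step 5: wait(T7) -> count=0 queue=[T5,T7] holders={T2,T3,T4}
Step 6: wait(T1) -> count=0 queue=[T5,T7,T1] holders={T2,T3,T4}
Step 7: wait(T6) -> count=0 queue=[T5,T7,T1,T6] holders={T2,T3,T4}
Step 8: signal(T4) -> count=0 queue=[T7,T1,T6] holders={T2,T3,T5}
Step 9: wait(T4) -> count=0 queue=[T7,T1,T6,T4] holders={T2,T3,T5}
Step 10: signal(T2) -> count=0 queue=[T1,T6,T4] holders={T3,T5,T7}
Step 11: wait(T2) -> count=0 queue=[T1,T6,T4,T2] holders={T3,T5,T7}
Step 12: signal(T3) -> count=0 queue=[T6,T4,T2] holders={T1,T5,T7}
Step 13: signal(T5) -> count=0 queue=[T4,T2] holders={T1,T6,T7}
Step 14: wait(T3) -> count=0 queue=[T4,T2,T3] holders={T1,T6,T7}
Step 15: signal(T7) -> count=0 queue=[T2,T3] holders={T1,T4,T6}
Step 16: signal(T4) -> count=0 queue=[T3] holders={T1,T2,T6}
Step 17: wait(T5) -> count=0 queue=[T3,T5] holders={T1,T2,T6}
Step 18: signal(T2) -> count=0 queue=[T5] holders={T1,T3,T6}
Step 19: signal(T1) -> count=0 queue=[] holders={T3,T5,T6}
Final holders: T3,T5,T6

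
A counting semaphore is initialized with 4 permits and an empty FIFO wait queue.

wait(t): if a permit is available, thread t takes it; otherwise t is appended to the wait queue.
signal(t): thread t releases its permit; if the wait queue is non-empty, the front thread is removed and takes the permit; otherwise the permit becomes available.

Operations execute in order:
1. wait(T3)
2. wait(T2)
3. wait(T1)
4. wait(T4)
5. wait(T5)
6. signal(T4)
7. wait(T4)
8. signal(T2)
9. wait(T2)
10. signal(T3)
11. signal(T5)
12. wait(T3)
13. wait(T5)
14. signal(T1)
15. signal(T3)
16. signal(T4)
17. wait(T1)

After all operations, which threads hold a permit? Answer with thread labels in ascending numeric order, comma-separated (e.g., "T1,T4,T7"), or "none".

Answer: T1,T2,T5

Derivation:
Step 1: wait(T3) -> count=3 queue=[] holders={T3}
Step 2: wait(T2) -> count=2 queue=[] holders={T2,T3}
Step 3: wait(T1) -> count=1 queue=[] holders={T1,T2,T3}
Step 4: wait(T4) -> count=0 queue=[] holders={T1,T2,T3,T4}
Step 5: wait(T5) -> count=0 queue=[T5] holders={T1,T2,T3,T4}
Step 6: signal(T4) -> count=0 queue=[] holders={T1,T2,T3,T5}
Step 7: wait(T4) -> count=0 queue=[T4] holders={T1,T2,T3,T5}
Step 8: signal(T2) -> count=0 queue=[] holders={T1,T3,T4,T5}
Step 9: wait(T2) -> count=0 queue=[T2] holders={T1,T3,T4,T5}
Step 10: signal(T3) -> count=0 queue=[] holders={T1,T2,T4,T5}
Step 11: signal(T5) -> count=1 queue=[] holders={T1,T2,T4}
Step 12: wait(T3) -> count=0 queue=[] holders={T1,T2,T3,T4}
Step 13: wait(T5) -> count=0 queue=[T5] holders={T1,T2,T3,T4}
Step 14: signal(T1) -> count=0 queue=[] holders={T2,T3,T4,T5}
Step 15: signal(T3) -> count=1 queue=[] holders={T2,T4,T5}
Step 16: signal(T4) -> count=2 queue=[] holders={T2,T5}
Step 17: wait(T1) -> count=1 queue=[] holders={T1,T2,T5}
Final holders: T1,T2,T5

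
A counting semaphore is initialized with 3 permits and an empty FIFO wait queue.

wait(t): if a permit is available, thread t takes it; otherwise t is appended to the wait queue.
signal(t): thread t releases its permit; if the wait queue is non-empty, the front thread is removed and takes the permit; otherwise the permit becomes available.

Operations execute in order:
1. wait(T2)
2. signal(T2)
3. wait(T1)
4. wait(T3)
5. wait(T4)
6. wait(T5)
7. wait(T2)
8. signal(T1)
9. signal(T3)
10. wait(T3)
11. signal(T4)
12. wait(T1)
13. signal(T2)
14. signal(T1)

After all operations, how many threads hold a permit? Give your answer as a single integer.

Answer: 2

Derivation:
Step 1: wait(T2) -> count=2 queue=[] holders={T2}
Step 2: signal(T2) -> count=3 queue=[] holders={none}
Step 3: wait(T1) -> count=2 queue=[] holders={T1}
Step 4: wait(T3) -> count=1 queue=[] holders={T1,T3}
Step 5: wait(T4) -> count=0 queue=[] holders={T1,T3,T4}
Step 6: wait(T5) -> count=0 queue=[T5] holders={T1,T3,T4}
Step 7: wait(T2) -> count=0 queue=[T5,T2] holders={T1,T3,T4}
Step 8: signal(T1) -> count=0 queue=[T2] holders={T3,T4,T5}
Step 9: signal(T3) -> count=0 queue=[] holders={T2,T4,T5}
Step 10: wait(T3) -> count=0 queue=[T3] holders={T2,T4,T5}
Step 11: signal(T4) -> count=0 queue=[] holders={T2,T3,T5}
Step 12: wait(T1) -> count=0 queue=[T1] holders={T2,T3,T5}
Step 13: signal(T2) -> count=0 queue=[] holders={T1,T3,T5}
Step 14: signal(T1) -> count=1 queue=[] holders={T3,T5}
Final holders: {T3,T5} -> 2 thread(s)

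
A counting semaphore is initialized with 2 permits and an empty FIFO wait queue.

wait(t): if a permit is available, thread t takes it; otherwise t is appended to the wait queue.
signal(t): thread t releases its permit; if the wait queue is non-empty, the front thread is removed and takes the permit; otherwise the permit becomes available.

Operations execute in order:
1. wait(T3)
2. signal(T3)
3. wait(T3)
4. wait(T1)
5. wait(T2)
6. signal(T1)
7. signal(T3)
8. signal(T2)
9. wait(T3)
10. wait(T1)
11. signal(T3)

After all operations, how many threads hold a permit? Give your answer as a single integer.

Answer: 1

Derivation:
Step 1: wait(T3) -> count=1 queue=[] holders={T3}
Step 2: signal(T3) -> count=2 queue=[] holders={none}
Step 3: wait(T3) -> count=1 queue=[] holders={T3}
Step 4: wait(T1) -> count=0 queue=[] holders={T1,T3}
Step 5: wait(T2) -> count=0 queue=[T2] holders={T1,T3}
Step 6: signal(T1) -> count=0 queue=[] holders={T2,T3}
Step 7: signal(T3) -> count=1 queue=[] holders={T2}
Step 8: signal(T2) -> count=2 queue=[] holders={none}
Step 9: wait(T3) -> count=1 queue=[] holders={T3}
Step 10: wait(T1) -> count=0 queue=[] holders={T1,T3}
Step 11: signal(T3) -> count=1 queue=[] holders={T1}
Final holders: {T1} -> 1 thread(s)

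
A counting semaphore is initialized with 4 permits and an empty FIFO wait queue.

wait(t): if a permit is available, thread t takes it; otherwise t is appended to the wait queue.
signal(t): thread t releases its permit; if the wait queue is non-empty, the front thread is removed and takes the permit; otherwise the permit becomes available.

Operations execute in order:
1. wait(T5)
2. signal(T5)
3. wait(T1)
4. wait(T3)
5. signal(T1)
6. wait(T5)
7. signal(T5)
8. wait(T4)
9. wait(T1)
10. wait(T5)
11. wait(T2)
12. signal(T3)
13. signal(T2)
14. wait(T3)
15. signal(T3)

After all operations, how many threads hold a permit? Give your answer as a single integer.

Step 1: wait(T5) -> count=3 queue=[] holders={T5}
Step 2: signal(T5) -> count=4 queue=[] holders={none}
Step 3: wait(T1) -> count=3 queue=[] holders={T1}
Step 4: wait(T3) -> count=2 queue=[] holders={T1,T3}
Step 5: signal(T1) -> count=3 queue=[] holders={T3}
Step 6: wait(T5) -> count=2 queue=[] holders={T3,T5}
Step 7: signal(T5) -> count=3 queue=[] holders={T3}
Step 8: wait(T4) -> count=2 queue=[] holders={T3,T4}
Step 9: wait(T1) -> count=1 queue=[] holders={T1,T3,T4}
Step 10: wait(T5) -> count=0 queue=[] holders={T1,T3,T4,T5}
Step 11: wait(T2) -> count=0 queue=[T2] holders={T1,T3,T4,T5}
Step 12: signal(T3) -> count=0 queue=[] holders={T1,T2,T4,T5}
Step 13: signal(T2) -> count=1 queue=[] holders={T1,T4,T5}
Step 14: wait(T3) -> count=0 queue=[] holders={T1,T3,T4,T5}
Step 15: signal(T3) -> count=1 queue=[] holders={T1,T4,T5}
Final holders: {T1,T4,T5} -> 3 thread(s)

Answer: 3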